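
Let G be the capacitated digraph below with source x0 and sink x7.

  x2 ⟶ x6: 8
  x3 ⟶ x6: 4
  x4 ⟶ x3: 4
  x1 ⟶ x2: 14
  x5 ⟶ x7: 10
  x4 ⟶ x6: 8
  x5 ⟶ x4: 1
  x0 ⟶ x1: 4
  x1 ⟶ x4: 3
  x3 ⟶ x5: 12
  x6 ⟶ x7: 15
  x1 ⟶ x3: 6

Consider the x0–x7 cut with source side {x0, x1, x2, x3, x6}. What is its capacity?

Edges leaving {x0, x1, x2, x3, x6}: x1→x4 (3), x3→x5 (12), x6→x7 (15).
Cut capacity = 3 + 12 + 15 = 30.

30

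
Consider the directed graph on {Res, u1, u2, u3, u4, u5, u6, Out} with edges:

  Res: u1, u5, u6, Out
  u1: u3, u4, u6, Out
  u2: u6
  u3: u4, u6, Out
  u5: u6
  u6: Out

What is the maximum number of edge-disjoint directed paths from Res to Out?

Assign every edge capacity 1; by Menger, the answer equals the max flow.
Path Res→Out (+1); total 1.
Path Res→u1→Out (+1); total 2.
Path Res→u6→Out (+1); total 3.
No residual Res→Out path; max flow = 3.
Certifying cut of size 3: {Res→Out, Res→u1, u6→Out}.

3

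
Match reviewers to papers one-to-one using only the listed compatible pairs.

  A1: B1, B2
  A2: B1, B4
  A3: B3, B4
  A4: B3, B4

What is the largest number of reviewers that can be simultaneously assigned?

4

Unit-capacity flow: source→left, listed edges, right→sink; max matching = max flow.
Augmenting path A1→B1 (+1); matched 1.
Augmenting path A2→B4 (+1); matched 2.
Augmenting path A3→B3 (+1); matched 3.
Augmenting path A4→B4→A2→B1→A1→B2 (+1); matched 4.
No augmenting path remains; maximum matching = 4.
König certificate: {A1, A2, A3, A4} is a vertex cover of size 4 (every listed pair touches it), so no matching can be larger.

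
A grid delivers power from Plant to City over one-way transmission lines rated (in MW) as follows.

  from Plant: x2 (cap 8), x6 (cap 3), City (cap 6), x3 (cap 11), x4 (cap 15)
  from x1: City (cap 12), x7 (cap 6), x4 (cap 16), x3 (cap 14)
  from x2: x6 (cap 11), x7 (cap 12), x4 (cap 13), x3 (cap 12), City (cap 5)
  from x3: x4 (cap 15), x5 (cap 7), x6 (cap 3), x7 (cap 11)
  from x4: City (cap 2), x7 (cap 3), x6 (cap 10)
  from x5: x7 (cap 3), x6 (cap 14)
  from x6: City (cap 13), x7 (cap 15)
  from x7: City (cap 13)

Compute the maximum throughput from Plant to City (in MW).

39

Augment Plant→City: bottleneck 6, flow now 6.
Augment Plant→x2→City: bottleneck 5, flow now 11.
Augment Plant→x4→City: bottleneck 2, flow now 13.
Augment Plant→x6→City: bottleneck 3, flow now 16.
Augment Plant→x2→x6→City: bottleneck 3, flow now 19.
Augment Plant→x3→x6→City: bottleneck 3, flow now 22.
Augment Plant→x3→x7→City: bottleneck 8, flow now 30.
Augment Plant→x4→x6→City: bottleneck 4, flow now 34.
Augment Plant→x4→x7→City: bottleneck 3, flow now 37.
Augment Plant→x4→x6→x7→City: bottleneck 2, flow now 39.
No augmenting path remains; maximum flow = 39.
In the residual graph, reachable from Plant: {Plant, x2, x3, x4, x5, x6, x7}.
Min-cut edges: Plant→City (6), x2→City (5), x4→City (2), x6→City (13), x7→City (13); capacity 6 + 5 + 2 + 13 + 13 = 39.
This cut is saturated, so no flow can exceed 39.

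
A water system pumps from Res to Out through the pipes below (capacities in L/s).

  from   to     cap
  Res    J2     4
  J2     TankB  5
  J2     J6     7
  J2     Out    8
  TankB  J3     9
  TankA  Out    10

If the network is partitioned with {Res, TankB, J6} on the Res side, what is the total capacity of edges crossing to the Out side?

13

Edges leaving {Res, TankB, J6}: Res→J2 (4), TankB→J3 (9).
Cut capacity = 4 + 9 = 13.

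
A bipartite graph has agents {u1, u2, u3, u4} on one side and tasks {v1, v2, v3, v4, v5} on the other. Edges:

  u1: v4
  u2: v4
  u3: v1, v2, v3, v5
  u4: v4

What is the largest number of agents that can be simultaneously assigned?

Unit-capacity flow: source→left, listed edges, right→sink; max matching = max flow.
Augmenting path u1→v4 (+1); matched 1.
Augmenting path u3→v1 (+1); matched 2.
No augmenting path remains; maximum matching = 2.
König certificate: {u3, v4} is a vertex cover of size 2 (every listed pair touches it), so no matching can be larger.

2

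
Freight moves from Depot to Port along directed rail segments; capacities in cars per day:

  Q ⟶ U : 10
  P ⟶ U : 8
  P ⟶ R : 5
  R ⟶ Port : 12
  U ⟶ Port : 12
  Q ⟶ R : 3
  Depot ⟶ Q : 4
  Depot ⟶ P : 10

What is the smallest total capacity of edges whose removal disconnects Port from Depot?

14

Augment Depot→P→R→Port: bottleneck 5, flow now 5.
Augment Depot→P→U→Port: bottleneck 5, flow now 10.
Augment Depot→Q→R→Port: bottleneck 3, flow now 13.
Augment Depot→Q→U→Port: bottleneck 1, flow now 14.
No augmenting path remains; maximum flow = 14.
By max-flow min-cut, the minimum cut capacity equals the max flow.
In the residual graph, reachable from Depot: {Depot}.
Min-cut edges: Depot→P (10), Depot→Q (4); capacity 10 + 4 = 14.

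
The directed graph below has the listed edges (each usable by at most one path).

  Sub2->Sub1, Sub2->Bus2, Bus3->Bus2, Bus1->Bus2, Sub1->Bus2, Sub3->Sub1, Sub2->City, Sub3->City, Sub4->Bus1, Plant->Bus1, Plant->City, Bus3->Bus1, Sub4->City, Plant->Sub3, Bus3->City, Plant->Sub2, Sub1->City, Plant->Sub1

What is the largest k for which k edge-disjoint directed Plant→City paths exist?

4

Assign every edge capacity 1; by Menger, the answer equals the max flow.
Path Plant→City (+1); total 1.
Path Plant→Sub2→City (+1); total 2.
Path Plant→Sub3→City (+1); total 3.
Path Plant→Sub1→City (+1); total 4.
No residual Plant→City path; max flow = 4.
Certifying cut of size 4: {Plant→City, Plant→Sub1, Plant→Sub2, Plant→Sub3}.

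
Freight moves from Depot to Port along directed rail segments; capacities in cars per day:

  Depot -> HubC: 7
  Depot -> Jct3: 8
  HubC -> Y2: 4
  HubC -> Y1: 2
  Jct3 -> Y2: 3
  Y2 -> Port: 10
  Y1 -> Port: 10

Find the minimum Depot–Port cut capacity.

Augment Depot→HubC→Y2→Port: bottleneck 4, flow now 4.
Augment Depot→HubC→Y1→Port: bottleneck 2, flow now 6.
Augment Depot→Jct3→Y2→Port: bottleneck 3, flow now 9.
No augmenting path remains; maximum flow = 9.
By max-flow min-cut, the minimum cut capacity equals the max flow.
In the residual graph, reachable from Depot: {Depot, HubC, Jct3}.
Min-cut edges: HubC→Y2 (4), HubC→Y1 (2), Jct3→Y2 (3); capacity 4 + 2 + 3 = 9.

9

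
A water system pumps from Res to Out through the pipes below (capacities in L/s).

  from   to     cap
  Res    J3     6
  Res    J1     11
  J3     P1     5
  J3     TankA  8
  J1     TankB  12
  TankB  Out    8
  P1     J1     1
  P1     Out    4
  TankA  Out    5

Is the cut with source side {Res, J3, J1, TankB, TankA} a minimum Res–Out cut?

Given cut capacity: 5 + 8 + 5 = 18.
Augment Res→J3→P1→Out: bottleneck 4, flow now 4.
Augment Res→J3→TankA→Out: bottleneck 2, flow now 6.
Augment Res→J1→TankB→Out: bottleneck 8, flow now 14.
No augmenting path remains; maximum flow = 14.
In the residual graph, reachable from Res: {Res, J1, TankB}.
Min-cut edges: Res→J3 (6), TankB→Out (8); capacity 6 + 8 = 14.
Cut capacity 18 exceeds the max flow 14, so it is not minimum.

No — its capacity is 18, but the minimum cut has capacity 14.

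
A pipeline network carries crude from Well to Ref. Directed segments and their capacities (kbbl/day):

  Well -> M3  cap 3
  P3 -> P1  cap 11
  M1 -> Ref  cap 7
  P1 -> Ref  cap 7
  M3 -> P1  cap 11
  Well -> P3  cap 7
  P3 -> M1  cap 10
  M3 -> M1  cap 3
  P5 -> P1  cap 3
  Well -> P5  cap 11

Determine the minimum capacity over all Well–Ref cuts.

13

Augment Well→P3→M1→Ref: bottleneck 7, flow now 7.
Augment Well→P5→P1→Ref: bottleneck 3, flow now 10.
Augment Well→M3→P1→Ref: bottleneck 3, flow now 13.
No augmenting path remains; maximum flow = 13.
By max-flow min-cut, the minimum cut capacity equals the max flow.
In the residual graph, reachable from Well: {Well, P5}.
Min-cut edges: Well→P3 (7), Well→M3 (3), P5→P1 (3); capacity 7 + 3 + 3 = 13.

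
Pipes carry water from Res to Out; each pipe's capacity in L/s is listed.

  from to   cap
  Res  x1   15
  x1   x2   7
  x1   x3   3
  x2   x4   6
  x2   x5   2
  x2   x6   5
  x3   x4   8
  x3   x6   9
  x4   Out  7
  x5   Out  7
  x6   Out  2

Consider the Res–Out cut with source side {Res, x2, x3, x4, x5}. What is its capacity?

43

Edges leaving {Res, x2, x3, x4, x5}: Res→x1 (15), x2→x6 (5), x3→x6 (9), x4→Out (7), x5→Out (7).
Cut capacity = 15 + 5 + 9 + 7 + 7 = 43.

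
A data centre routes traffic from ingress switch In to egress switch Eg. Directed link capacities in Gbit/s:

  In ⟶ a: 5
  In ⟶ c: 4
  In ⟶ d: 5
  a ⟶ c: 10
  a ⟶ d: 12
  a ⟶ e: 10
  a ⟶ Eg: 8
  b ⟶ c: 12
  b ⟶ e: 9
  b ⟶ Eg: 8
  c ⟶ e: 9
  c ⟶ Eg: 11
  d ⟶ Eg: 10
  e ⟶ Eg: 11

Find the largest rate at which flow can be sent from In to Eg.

Augment In→a→Eg: bottleneck 5, flow now 5.
Augment In→c→Eg: bottleneck 4, flow now 9.
Augment In→d→Eg: bottleneck 5, flow now 14.
No augmenting path remains; maximum flow = 14.
In the residual graph, reachable from In: {In}.
Min-cut edges: In→a (5), In→c (4), In→d (5); capacity 5 + 4 + 5 = 14.
This cut is saturated, so no flow can exceed 14.

14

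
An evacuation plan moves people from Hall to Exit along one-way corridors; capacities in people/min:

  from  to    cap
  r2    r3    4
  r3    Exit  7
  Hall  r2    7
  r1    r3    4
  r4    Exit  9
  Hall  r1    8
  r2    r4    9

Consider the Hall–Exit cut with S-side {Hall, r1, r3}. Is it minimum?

Given cut capacity: 7 + 7 = 14.
Augment Hall→r1→r3→Exit: bottleneck 4, flow now 4.
Augment Hall→r2→r3→Exit: bottleneck 3, flow now 7.
Augment Hall→r2→r4→Exit: bottleneck 4, flow now 11.
No augmenting path remains; maximum flow = 11.
In the residual graph, reachable from Hall: {Hall, r1}.
Min-cut edges: Hall→r2 (7), r1→r3 (4); capacity 7 + 4 = 11.
Cut capacity 14 exceeds the max flow 11, so it is not minimum.

No — its capacity is 14, but the minimum cut has capacity 11.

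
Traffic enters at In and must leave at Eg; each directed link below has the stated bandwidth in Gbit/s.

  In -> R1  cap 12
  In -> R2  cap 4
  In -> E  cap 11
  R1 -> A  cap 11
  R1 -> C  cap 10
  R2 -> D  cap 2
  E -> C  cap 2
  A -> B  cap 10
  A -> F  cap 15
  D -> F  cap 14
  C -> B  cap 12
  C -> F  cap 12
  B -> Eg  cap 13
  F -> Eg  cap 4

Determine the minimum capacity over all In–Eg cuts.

Augment In→R1→A→B→Eg: bottleneck 10, flow now 10.
Augment In→R1→A→F→Eg: bottleneck 1, flow now 11.
Augment In→R1→C→B→Eg: bottleneck 1, flow now 12.
Augment In→R2→D→F→Eg: bottleneck 2, flow now 14.
Augment In→E→C→B→Eg: bottleneck 2, flow now 16.
No augmenting path remains; maximum flow = 16.
By max-flow min-cut, the minimum cut capacity equals the max flow.
In the residual graph, reachable from In: {In, R2, E}.
Min-cut edges: In→R1 (12), R2→D (2), E→C (2); capacity 12 + 2 + 2 = 16.

16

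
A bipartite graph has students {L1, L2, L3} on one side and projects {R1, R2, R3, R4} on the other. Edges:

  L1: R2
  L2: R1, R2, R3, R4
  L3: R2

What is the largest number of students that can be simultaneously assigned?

2

Unit-capacity flow: source→left, listed edges, right→sink; max matching = max flow.
Augmenting path L1→R2 (+1); matched 1.
Augmenting path L2→R1 (+1); matched 2.
No augmenting path remains; maximum matching = 2.
König certificate: {L2, R2} is a vertex cover of size 2 (every listed pair touches it), so no matching can be larger.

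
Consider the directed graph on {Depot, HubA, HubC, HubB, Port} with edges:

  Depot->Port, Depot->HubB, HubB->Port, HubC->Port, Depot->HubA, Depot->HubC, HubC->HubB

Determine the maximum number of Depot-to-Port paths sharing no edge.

3

Assign every edge capacity 1; by Menger, the answer equals the max flow.
Path Depot→Port (+1); total 1.
Path Depot→HubC→Port (+1); total 2.
Path Depot→HubB→Port (+1); total 3.
No residual Depot→Port path; max flow = 3.
Certifying cut of size 3: {Depot→HubB, Depot→HubC, Depot→Port}.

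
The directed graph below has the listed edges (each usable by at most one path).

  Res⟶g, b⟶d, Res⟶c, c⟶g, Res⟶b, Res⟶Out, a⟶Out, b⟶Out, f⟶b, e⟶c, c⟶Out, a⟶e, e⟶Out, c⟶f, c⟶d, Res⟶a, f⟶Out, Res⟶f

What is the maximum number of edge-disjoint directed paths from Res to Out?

Assign every edge capacity 1; by Menger, the answer equals the max flow.
Path Res→Out (+1); total 1.
Path Res→a→Out (+1); total 2.
Path Res→b→Out (+1); total 3.
Path Res→c→Out (+1); total 4.
Path Res→f→Out (+1); total 5.
No residual Res→Out path; max flow = 5.
Certifying cut of size 5: {Res→Out, Res→a, Res→b, Res→c, Res→f}.

5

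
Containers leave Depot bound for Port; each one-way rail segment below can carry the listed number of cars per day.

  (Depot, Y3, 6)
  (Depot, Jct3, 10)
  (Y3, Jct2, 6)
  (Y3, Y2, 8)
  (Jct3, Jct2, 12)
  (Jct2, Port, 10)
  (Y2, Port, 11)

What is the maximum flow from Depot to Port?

16

Augment Depot→Y3→Jct2→Port: bottleneck 6, flow now 6.
Augment Depot→Jct3→Jct2→Port: bottleneck 4, flow now 10.
Augment Depot→Jct3→Jct2→Y3→Y2→Port: bottleneck 6, flow now 16. (uses reverse residual edge)
No augmenting path remains; maximum flow = 16.
In the residual graph, reachable from Depot: {Depot}.
Min-cut edges: Depot→Y3 (6), Depot→Jct3 (10); capacity 6 + 10 = 16.
This cut is saturated, so no flow can exceed 16.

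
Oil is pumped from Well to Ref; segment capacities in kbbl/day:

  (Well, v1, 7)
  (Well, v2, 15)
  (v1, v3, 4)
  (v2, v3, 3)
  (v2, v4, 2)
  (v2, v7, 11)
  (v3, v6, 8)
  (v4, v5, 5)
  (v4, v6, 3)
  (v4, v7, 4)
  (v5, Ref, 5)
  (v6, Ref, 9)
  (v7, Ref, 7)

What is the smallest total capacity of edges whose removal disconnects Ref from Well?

Augment Well→v2→v7→Ref: bottleneck 7, flow now 7.
Augment Well→v1→v3→v6→Ref: bottleneck 4, flow now 11.
Augment Well→v2→v3→v6→Ref: bottleneck 3, flow now 14.
Augment Well→v2→v4→v5→Ref: bottleneck 2, flow now 16.
No augmenting path remains; maximum flow = 16.
By max-flow min-cut, the minimum cut capacity equals the max flow.
In the residual graph, reachable from Well: {Well, v1, v2, v7}.
Min-cut edges: v1→v3 (4), v2→v3 (3), v2→v4 (2), v7→Ref (7); capacity 4 + 3 + 2 + 7 = 16.

16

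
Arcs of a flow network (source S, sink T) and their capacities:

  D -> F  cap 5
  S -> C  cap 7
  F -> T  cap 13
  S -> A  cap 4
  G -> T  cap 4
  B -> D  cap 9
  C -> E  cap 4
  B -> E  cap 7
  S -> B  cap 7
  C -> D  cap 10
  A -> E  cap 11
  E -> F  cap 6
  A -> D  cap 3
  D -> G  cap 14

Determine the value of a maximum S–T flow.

Augment S→A→D→F→T: bottleneck 3, flow now 3.
Augment S→A→E→F→T: bottleneck 1, flow now 4.
Augment S→B→D→F→T: bottleneck 2, flow now 6.
Augment S→B→D→G→T: bottleneck 4, flow now 10.
Augment S→B→E→F→T: bottleneck 1, flow now 11.
Augment S→C→E→F→T: bottleneck 4, flow now 15.
No augmenting path remains; maximum flow = 15.
In the residual graph, reachable from S: {S, A, B, C, D, E, G}.
Min-cut edges: D→F (5), E→F (6), G→T (4); capacity 5 + 6 + 4 = 15.
This cut is saturated, so no flow can exceed 15.

15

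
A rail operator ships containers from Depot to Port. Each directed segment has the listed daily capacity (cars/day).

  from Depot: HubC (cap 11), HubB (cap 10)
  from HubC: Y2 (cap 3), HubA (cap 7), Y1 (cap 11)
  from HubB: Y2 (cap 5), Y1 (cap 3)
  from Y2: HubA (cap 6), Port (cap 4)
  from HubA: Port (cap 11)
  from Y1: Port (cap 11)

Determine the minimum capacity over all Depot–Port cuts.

Augment Depot→HubC→Y2→Port: bottleneck 3, flow now 3.
Augment Depot→HubC→HubA→Port: bottleneck 7, flow now 10.
Augment Depot→HubC→Y1→Port: bottleneck 1, flow now 11.
Augment Depot→HubB→Y2→Port: bottleneck 1, flow now 12.
Augment Depot→HubB→Y1→Port: bottleneck 3, flow now 15.
Augment Depot→HubB→Y2→HubA→Port: bottleneck 4, flow now 19.
No augmenting path remains; maximum flow = 19.
By max-flow min-cut, the minimum cut capacity equals the max flow.
In the residual graph, reachable from Depot: {Depot, HubB}.
Min-cut edges: Depot→HubC (11), HubB→Y2 (5), HubB→Y1 (3); capacity 11 + 5 + 3 = 19.

19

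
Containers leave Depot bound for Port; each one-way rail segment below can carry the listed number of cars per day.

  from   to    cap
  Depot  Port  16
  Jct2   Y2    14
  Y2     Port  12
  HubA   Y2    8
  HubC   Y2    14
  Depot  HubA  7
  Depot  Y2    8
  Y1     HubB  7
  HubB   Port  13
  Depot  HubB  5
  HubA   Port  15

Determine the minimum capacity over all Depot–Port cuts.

36

Augment Depot→Port: bottleneck 16, flow now 16.
Augment Depot→HubA→Port: bottleneck 7, flow now 23.
Augment Depot→Y2→Port: bottleneck 8, flow now 31.
Augment Depot→HubB→Port: bottleneck 5, flow now 36.
No augmenting path remains; maximum flow = 36.
By max-flow min-cut, the minimum cut capacity equals the max flow.
In the residual graph, reachable from Depot: {Depot}.
Min-cut edges: Depot→HubA (7), Depot→Y2 (8), Depot→HubB (5), Depot→Port (16); capacity 7 + 8 + 5 + 16 = 36.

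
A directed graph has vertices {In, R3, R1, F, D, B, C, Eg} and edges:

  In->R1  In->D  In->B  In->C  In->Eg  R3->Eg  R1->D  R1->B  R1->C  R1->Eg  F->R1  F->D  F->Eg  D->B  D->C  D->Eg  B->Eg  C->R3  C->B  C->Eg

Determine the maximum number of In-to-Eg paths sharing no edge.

5

Assign every edge capacity 1; by Menger, the answer equals the max flow.
Path In→Eg (+1); total 1.
Path In→R1→Eg (+1); total 2.
Path In→D→Eg (+1); total 3.
Path In→B→Eg (+1); total 4.
Path In→C→Eg (+1); total 5.
No residual In→Eg path; max flow = 5.
Certifying cut of size 5: {In→B, In→C, In→D, In→Eg, In→R1}.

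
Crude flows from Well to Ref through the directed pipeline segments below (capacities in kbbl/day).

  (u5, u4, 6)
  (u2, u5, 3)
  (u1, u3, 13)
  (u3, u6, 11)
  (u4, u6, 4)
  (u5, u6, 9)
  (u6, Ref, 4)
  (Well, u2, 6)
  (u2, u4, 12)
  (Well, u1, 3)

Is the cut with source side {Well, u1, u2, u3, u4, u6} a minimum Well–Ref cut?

Given cut capacity: 3 + 4 = 7.
Augment Well→u1→u3→u6→Ref: bottleneck 3, flow now 3.
Augment Well→u2→u4→u6→Ref: bottleneck 1, flow now 4.
No augmenting path remains; maximum flow = 4.
In the residual graph, reachable from Well: {Well, u1, u2, u3, u4, u5, u6}.
Min-cut edges: u6→Ref (4); capacity 4 = 4.
Cut capacity 7 exceeds the max flow 4, so it is not minimum.

No — its capacity is 7, but the minimum cut has capacity 4.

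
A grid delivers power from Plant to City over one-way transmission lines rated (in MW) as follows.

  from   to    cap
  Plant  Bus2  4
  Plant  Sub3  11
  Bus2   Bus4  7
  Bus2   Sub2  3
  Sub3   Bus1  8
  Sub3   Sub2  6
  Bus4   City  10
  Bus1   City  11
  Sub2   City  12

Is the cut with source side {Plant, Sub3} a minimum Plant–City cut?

Given cut capacity: 4 + 8 + 6 = 18.
Augment Plant→Bus2→Bus4→City: bottleneck 4, flow now 4.
Augment Plant→Sub3→Bus1→City: bottleneck 8, flow now 12.
Augment Plant→Sub3→Sub2→City: bottleneck 3, flow now 15.
No augmenting path remains; maximum flow = 15.
In the residual graph, reachable from Plant: {Plant}.
Min-cut edges: Plant→Bus2 (4), Plant→Sub3 (11); capacity 4 + 11 = 15.
Cut capacity 18 exceeds the max flow 15, so it is not minimum.

No — its capacity is 18, but the minimum cut has capacity 15.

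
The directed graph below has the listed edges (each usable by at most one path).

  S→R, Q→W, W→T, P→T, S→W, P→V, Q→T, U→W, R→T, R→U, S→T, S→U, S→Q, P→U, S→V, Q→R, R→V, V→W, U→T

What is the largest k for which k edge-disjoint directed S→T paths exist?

Assign every edge capacity 1; by Menger, the answer equals the max flow.
Path S→T (+1); total 1.
Path S→Q→T (+1); total 2.
Path S→R→T (+1); total 3.
Path S→U→T (+1); total 4.
Path S→W→T (+1); total 5.
No residual S→T path; max flow = 5.
Certifying cut of size 5: {S→Q, S→R, S→T, S→U, W→T}.

5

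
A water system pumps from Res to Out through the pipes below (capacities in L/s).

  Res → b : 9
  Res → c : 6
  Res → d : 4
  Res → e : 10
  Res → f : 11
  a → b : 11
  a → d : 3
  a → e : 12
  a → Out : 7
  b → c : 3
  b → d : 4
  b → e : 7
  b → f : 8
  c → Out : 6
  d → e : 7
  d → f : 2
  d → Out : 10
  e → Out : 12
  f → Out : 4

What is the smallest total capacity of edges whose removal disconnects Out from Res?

30

Augment Res→c→Out: bottleneck 6, flow now 6.
Augment Res→d→Out: bottleneck 4, flow now 10.
Augment Res→e→Out: bottleneck 10, flow now 20.
Augment Res→f→Out: bottleneck 4, flow now 24.
Augment Res→b→d→Out: bottleneck 4, flow now 28.
Augment Res→b→e→Out: bottleneck 2, flow now 30.
No augmenting path remains; maximum flow = 30.
By max-flow min-cut, the minimum cut capacity equals the max flow.
In the residual graph, reachable from Res: {Res, b, c, e, f}.
Min-cut edges: Res→d (4), b→d (4), c→Out (6), e→Out (12), f→Out (4); capacity 4 + 4 + 6 + 12 + 4 = 30.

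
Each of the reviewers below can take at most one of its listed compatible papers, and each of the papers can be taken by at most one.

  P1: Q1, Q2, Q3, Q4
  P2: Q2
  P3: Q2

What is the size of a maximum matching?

2

Unit-capacity flow: source→left, listed edges, right→sink; max matching = max flow.
Augmenting path P1→Q1 (+1); matched 1.
Augmenting path P2→Q2 (+1); matched 2.
No augmenting path remains; maximum matching = 2.
König certificate: {P1, Q2} is a vertex cover of size 2 (every listed pair touches it), so no matching can be larger.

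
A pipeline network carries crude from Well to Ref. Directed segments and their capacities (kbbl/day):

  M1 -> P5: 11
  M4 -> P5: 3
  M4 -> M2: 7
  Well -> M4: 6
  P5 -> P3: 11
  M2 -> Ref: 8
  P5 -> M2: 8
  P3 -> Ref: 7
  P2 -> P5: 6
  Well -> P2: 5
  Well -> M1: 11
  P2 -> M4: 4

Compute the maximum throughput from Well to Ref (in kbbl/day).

15

Augment Well→M4→M2→Ref: bottleneck 6, flow now 6.
Augment Well→P2→M4→M2→Ref: bottleneck 1, flow now 7.
Augment Well→P2→P5→P3→Ref: bottleneck 4, flow now 11.
Augment Well→M1→P5→P3→Ref: bottleneck 3, flow now 14.
Augment Well→M1→P5→M2→Ref: bottleneck 1, flow now 15.
No augmenting path remains; maximum flow = 15.
In the residual graph, reachable from Well: {Well, M4, P2, M1, P5, P3, M2}.
Min-cut edges: P3→Ref (7), M2→Ref (8); capacity 7 + 8 = 15.
This cut is saturated, so no flow can exceed 15.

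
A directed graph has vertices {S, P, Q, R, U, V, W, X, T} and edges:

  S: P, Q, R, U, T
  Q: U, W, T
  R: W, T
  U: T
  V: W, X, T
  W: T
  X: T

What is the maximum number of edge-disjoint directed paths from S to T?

Assign every edge capacity 1; by Menger, the answer equals the max flow.
Path S→T (+1); total 1.
Path S→Q→T (+1); total 2.
Path S→R→T (+1); total 3.
Path S→U→T (+1); total 4.
No residual S→T path; max flow = 4.
Certifying cut of size 4: {S→Q, S→R, S→T, S→U}.

4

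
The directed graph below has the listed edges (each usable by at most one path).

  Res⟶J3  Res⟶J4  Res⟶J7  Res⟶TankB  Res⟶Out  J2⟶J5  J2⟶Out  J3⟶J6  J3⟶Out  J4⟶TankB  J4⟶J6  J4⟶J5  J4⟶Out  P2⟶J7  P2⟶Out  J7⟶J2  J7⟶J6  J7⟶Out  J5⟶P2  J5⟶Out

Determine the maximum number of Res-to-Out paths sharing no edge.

4

Assign every edge capacity 1; by Menger, the answer equals the max flow.
Path Res→Out (+1); total 1.
Path Res→J3→Out (+1); total 2.
Path Res→J4→Out (+1); total 3.
Path Res→J7→Out (+1); total 4.
No residual Res→Out path; max flow = 4.
Certifying cut of size 4: {Res→J3, Res→J4, Res→J7, Res→Out}.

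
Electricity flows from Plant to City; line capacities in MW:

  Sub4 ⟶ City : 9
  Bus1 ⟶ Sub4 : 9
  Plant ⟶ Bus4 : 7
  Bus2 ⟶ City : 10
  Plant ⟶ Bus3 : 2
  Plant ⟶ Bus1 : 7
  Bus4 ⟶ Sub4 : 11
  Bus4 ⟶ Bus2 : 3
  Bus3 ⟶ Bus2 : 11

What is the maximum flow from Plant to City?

14

Augment Plant→Bus4→Bus2→City: bottleneck 3, flow now 3.
Augment Plant→Bus4→Sub4→City: bottleneck 4, flow now 7.
Augment Plant→Bus1→Sub4→City: bottleneck 5, flow now 12.
Augment Plant→Bus3→Bus2→City: bottleneck 2, flow now 14.
No augmenting path remains; maximum flow = 14.
In the residual graph, reachable from Plant: {Plant, Bus4, Bus1, Sub4}.
Min-cut edges: Plant→Bus3 (2), Bus4→Bus2 (3), Sub4→City (9); capacity 2 + 3 + 9 = 14.
This cut is saturated, so no flow can exceed 14.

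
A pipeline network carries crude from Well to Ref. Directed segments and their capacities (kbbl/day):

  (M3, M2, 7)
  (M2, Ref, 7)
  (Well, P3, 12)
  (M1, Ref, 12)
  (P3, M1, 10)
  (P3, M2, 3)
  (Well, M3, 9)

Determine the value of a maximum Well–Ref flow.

Augment Well→P3→M1→Ref: bottleneck 10, flow now 10.
Augment Well→P3→M2→Ref: bottleneck 2, flow now 12.
Augment Well→M3→M2→Ref: bottleneck 5, flow now 17.
No augmenting path remains; maximum flow = 17.
In the residual graph, reachable from Well: {Well, P3, M3, M2}.
Min-cut edges: P3→M1 (10), M2→Ref (7); capacity 10 + 7 = 17.
This cut is saturated, so no flow can exceed 17.

17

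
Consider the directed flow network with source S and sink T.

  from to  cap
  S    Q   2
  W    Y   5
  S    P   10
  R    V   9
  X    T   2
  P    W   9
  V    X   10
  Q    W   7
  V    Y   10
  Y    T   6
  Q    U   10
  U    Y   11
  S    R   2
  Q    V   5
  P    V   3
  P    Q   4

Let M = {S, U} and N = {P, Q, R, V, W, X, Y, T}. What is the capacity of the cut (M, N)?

25

Edges leaving {S, U}: S→P (10), S→Q (2), S→R (2), U→Y (11).
Cut capacity = 10 + 2 + 2 + 11 = 25.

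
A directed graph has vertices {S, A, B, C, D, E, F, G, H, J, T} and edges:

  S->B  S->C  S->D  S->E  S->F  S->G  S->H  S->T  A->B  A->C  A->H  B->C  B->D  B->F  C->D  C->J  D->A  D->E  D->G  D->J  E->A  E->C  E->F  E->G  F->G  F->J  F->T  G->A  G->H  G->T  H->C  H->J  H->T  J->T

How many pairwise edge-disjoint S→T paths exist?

5

Assign every edge capacity 1; by Menger, the answer equals the max flow.
Path S→T (+1); total 1.
Path S→F→T (+1); total 2.
Path S→G→T (+1); total 3.
Path S→H→T (+1); total 4.
Path S→C→J→T (+1); total 5.
No residual S→T path; max flow = 5.
Certifying cut of size 5: {F→T, G→T, H→T, J→T, S→T}.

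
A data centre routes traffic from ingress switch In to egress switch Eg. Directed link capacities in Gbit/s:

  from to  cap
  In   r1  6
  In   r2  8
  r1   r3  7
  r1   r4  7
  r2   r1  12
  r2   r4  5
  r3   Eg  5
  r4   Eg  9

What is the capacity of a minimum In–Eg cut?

Augment In→r1→r3→Eg: bottleneck 5, flow now 5.
Augment In→r1→r4→Eg: bottleneck 1, flow now 6.
Augment In→r2→r4→Eg: bottleneck 5, flow now 11.
Augment In→r2→r1→r4→Eg: bottleneck 3, flow now 14.
No augmenting path remains; maximum flow = 14.
By max-flow min-cut, the minimum cut capacity equals the max flow.
In the residual graph, reachable from In: {In}.
Min-cut edges: In→r1 (6), In→r2 (8); capacity 6 + 8 = 14.

14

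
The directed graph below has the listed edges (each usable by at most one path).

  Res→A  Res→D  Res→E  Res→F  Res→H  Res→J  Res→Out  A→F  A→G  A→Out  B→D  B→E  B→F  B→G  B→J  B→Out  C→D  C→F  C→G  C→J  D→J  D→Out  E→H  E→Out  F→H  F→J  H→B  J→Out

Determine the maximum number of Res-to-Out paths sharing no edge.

Assign every edge capacity 1; by Menger, the answer equals the max flow.
Path Res→Out (+1); total 1.
Path Res→A→Out (+1); total 2.
Path Res→D→Out (+1); total 3.
Path Res→E→Out (+1); total 4.
Path Res→J→Out (+1); total 5.
Path Res→H→B→Out (+1); total 6.
No residual Res→Out path; max flow = 6.
Certifying cut of size 6: {H→B, J→Out, Res→A, Res→D, Res→E, Res→Out}.

6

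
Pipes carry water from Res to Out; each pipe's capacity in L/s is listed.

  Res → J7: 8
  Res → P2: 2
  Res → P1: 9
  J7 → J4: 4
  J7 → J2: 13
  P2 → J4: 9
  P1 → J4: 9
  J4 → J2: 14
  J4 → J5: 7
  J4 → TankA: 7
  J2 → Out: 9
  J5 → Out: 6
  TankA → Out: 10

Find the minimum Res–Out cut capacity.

19

Augment Res→J7→J2→Out: bottleneck 8, flow now 8.
Augment Res→P2→J4→J2→Out: bottleneck 1, flow now 9.
Augment Res→P2→J4→J5→Out: bottleneck 1, flow now 10.
Augment Res→P1→J4→J5→Out: bottleneck 5, flow now 15.
Augment Res→P1→J4→TankA→Out: bottleneck 4, flow now 19.
No augmenting path remains; maximum flow = 19.
By max-flow min-cut, the minimum cut capacity equals the max flow.
In the residual graph, reachable from Res: {Res}.
Min-cut edges: Res→J7 (8), Res→P2 (2), Res→P1 (9); capacity 8 + 2 + 9 = 19.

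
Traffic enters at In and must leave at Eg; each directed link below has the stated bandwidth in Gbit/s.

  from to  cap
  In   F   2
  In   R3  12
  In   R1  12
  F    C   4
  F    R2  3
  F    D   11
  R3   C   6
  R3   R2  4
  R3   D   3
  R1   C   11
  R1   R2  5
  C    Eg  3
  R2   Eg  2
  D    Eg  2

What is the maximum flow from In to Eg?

Augment In→F→C→Eg: bottleneck 2, flow now 2.
Augment In→R3→C→Eg: bottleneck 1, flow now 3.
Augment In→R3→R2→Eg: bottleneck 2, flow now 5.
Augment In→R3→D→Eg: bottleneck 2, flow now 7.
No augmenting path remains; maximum flow = 7.
In the residual graph, reachable from In: {In, F, R3, R1, C, R2, D}.
Min-cut edges: C→Eg (3), R2→Eg (2), D→Eg (2); capacity 3 + 2 + 2 = 7.
This cut is saturated, so no flow can exceed 7.

7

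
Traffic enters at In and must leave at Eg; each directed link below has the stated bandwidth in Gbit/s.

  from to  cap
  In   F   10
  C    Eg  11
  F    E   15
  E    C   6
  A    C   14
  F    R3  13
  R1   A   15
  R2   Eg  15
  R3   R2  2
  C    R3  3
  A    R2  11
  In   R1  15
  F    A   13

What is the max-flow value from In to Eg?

Augment In→R1→A→C→Eg: bottleneck 11, flow now 11.
Augment In→R1→A→R2→Eg: bottleneck 4, flow now 15.
Augment In→F→A→R2→Eg: bottleneck 7, flow now 22.
Augment In→F→R3→R2→Eg: bottleneck 2, flow now 24.
No augmenting path remains; maximum flow = 24.
In the residual graph, reachable from In: {In, R1, F, E, A, R3, C}.
Min-cut edges: A→R2 (11), R3→R2 (2), C→Eg (11); capacity 11 + 2 + 11 = 24.
This cut is saturated, so no flow can exceed 24.

24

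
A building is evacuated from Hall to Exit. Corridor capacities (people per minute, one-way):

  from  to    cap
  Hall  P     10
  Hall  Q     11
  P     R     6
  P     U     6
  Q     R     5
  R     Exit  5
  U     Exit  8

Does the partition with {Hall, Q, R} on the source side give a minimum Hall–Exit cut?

No — its capacity is 15, but the minimum cut has capacity 11.

Given cut capacity: 10 + 5 = 15.
Augment Hall→P→R→Exit: bottleneck 5, flow now 5.
Augment Hall→P→U→Exit: bottleneck 5, flow now 10.
Augment Hall→Q→R→P→U→Exit: bottleneck 1, flow now 11. (uses reverse residual edge)
No augmenting path remains; maximum flow = 11.
In the residual graph, reachable from Hall: {Hall, P, Q, R}.
Min-cut edges: P→U (6), R→Exit (5); capacity 6 + 5 = 11.
Cut capacity 15 exceeds the max flow 11, so it is not minimum.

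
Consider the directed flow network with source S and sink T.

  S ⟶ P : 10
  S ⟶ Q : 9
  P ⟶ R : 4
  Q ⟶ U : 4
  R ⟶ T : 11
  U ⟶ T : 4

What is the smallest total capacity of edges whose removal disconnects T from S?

8

Augment S→P→R→T: bottleneck 4, flow now 4.
Augment S→Q→U→T: bottleneck 4, flow now 8.
No augmenting path remains; maximum flow = 8.
By max-flow min-cut, the minimum cut capacity equals the max flow.
In the residual graph, reachable from S: {S, P, Q}.
Min-cut edges: P→R (4), Q→U (4); capacity 4 + 4 = 8.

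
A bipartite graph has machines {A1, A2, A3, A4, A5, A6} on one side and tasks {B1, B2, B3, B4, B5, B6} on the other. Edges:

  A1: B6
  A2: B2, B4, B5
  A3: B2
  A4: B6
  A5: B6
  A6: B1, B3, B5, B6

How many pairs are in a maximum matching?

4

Unit-capacity flow: source→left, listed edges, right→sink; max matching = max flow.
Augmenting path A1→B6 (+1); matched 1.
Augmenting path A2→B2 (+1); matched 2.
Augmenting path A6→B1 (+1); matched 3.
Augmenting path A3→B2→A2→B4 (+1); matched 4.
No augmenting path remains; maximum matching = 4.
König certificate: {A2, A3, A6, B6} is a vertex cover of size 4 (every listed pair touches it), so no matching can be larger.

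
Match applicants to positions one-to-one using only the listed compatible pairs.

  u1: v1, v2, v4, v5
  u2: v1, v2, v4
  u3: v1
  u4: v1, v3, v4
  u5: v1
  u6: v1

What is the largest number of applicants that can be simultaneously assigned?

Unit-capacity flow: source→left, listed edges, right→sink; max matching = max flow.
Augmenting path u1→v1 (+1); matched 1.
Augmenting path u2→v2 (+1); matched 2.
Augmenting path u4→v3 (+1); matched 3.
Augmenting path u3→v1→u1→v4 (+1); matched 4.
No augmenting path remains; maximum matching = 4.
König certificate: {u1, u2, u4, v1} is a vertex cover of size 4 (every listed pair touches it), so no matching can be larger.

4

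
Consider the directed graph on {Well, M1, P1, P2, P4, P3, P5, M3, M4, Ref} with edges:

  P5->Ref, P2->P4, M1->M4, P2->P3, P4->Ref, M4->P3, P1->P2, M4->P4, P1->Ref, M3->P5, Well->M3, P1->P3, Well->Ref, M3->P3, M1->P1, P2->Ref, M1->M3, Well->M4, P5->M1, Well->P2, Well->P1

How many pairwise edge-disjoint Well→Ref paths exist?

5

Assign every edge capacity 1; by Menger, the answer equals the max flow.
Path Well→Ref (+1); total 1.
Path Well→P1→Ref (+1); total 2.
Path Well→P2→Ref (+1); total 3.
Path Well→M3→P5→Ref (+1); total 4.
Path Well→M4→P4→Ref (+1); total 5.
No residual Well→Ref path; max flow = 5.
Certifying cut of size 5: {Well→M3, Well→M4, Well→P1, Well→P2, Well→Ref}.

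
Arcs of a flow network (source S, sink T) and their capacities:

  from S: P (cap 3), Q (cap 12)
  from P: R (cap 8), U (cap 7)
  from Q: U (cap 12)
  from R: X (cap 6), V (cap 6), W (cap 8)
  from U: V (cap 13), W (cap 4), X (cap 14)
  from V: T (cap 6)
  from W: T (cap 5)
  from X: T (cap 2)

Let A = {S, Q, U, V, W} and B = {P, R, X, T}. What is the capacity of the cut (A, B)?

28

Edges leaving {S, Q, U, V, W}: S→P (3), U→X (14), V→T (6), W→T (5).
Cut capacity = 3 + 14 + 6 + 5 = 28.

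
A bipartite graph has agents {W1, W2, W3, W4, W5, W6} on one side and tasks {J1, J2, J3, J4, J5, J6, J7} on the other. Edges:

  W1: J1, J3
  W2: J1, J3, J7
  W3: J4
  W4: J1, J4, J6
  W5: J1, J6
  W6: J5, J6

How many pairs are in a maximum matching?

Unit-capacity flow: source→left, listed edges, right→sink; max matching = max flow.
Augmenting path W1→J1 (+1); matched 1.
Augmenting path W2→J3 (+1); matched 2.
Augmenting path W3→J4 (+1); matched 3.
Augmenting path W4→J6 (+1); matched 4.
Augmenting path W6→J5 (+1); matched 5.
Augmenting path W5→J1→W1→J3→W2→J7 (+1); matched 6.
No augmenting path remains; maximum matching = 6.
König certificate: {W1, W2, W3, W4, W5, W6} is a vertex cover of size 6 (every listed pair touches it), so no matching can be larger.

6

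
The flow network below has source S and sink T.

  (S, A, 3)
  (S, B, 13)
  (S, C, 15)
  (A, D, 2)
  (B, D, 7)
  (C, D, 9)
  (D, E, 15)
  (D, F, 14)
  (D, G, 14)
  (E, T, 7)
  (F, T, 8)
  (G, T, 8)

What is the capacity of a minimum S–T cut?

Augment S→A→D→E→T: bottleneck 2, flow now 2.
Augment S→B→D→E→T: bottleneck 5, flow now 7.
Augment S→B→D→F→T: bottleneck 2, flow now 9.
Augment S→C→D→F→T: bottleneck 6, flow now 15.
Augment S→C→D→G→T: bottleneck 3, flow now 18.
No augmenting path remains; maximum flow = 18.
By max-flow min-cut, the minimum cut capacity equals the max flow.
In the residual graph, reachable from S: {S, A, B, C}.
Min-cut edges: A→D (2), B→D (7), C→D (9); capacity 2 + 7 + 9 = 18.

18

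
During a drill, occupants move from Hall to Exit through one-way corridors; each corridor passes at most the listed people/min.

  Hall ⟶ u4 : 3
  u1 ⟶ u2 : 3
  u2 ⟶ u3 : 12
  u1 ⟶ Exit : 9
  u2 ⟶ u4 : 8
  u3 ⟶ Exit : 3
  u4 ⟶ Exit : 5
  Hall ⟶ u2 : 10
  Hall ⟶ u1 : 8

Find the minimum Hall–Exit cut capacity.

16

Augment Hall→u1→Exit: bottleneck 8, flow now 8.
Augment Hall→u4→Exit: bottleneck 3, flow now 11.
Augment Hall→u2→u3→Exit: bottleneck 3, flow now 14.
Augment Hall→u2→u4→Exit: bottleneck 2, flow now 16.
No augmenting path remains; maximum flow = 16.
By max-flow min-cut, the minimum cut capacity equals the max flow.
In the residual graph, reachable from Hall: {Hall, u2, u3, u4}.
Min-cut edges: Hall→u1 (8), u3→Exit (3), u4→Exit (5); capacity 8 + 3 + 5 = 16.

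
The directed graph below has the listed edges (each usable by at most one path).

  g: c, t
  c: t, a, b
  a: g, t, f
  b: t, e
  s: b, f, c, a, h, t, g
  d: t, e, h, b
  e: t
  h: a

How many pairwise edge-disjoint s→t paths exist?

6

Assign every edge capacity 1; by Menger, the answer equals the max flow.
Path s→t (+1); total 1.
Path s→a→t (+1); total 2.
Path s→b→t (+1); total 3.
Path s→c→t (+1); total 4.
Path s→g→t (+1); total 5.
Path s→h→a→g→c→b→e→t (+1); total 6.
No residual s→t path; max flow = 6.
Certifying cut of size 6: {s→a, s→b, s→c, s→g, s→h, s→t}.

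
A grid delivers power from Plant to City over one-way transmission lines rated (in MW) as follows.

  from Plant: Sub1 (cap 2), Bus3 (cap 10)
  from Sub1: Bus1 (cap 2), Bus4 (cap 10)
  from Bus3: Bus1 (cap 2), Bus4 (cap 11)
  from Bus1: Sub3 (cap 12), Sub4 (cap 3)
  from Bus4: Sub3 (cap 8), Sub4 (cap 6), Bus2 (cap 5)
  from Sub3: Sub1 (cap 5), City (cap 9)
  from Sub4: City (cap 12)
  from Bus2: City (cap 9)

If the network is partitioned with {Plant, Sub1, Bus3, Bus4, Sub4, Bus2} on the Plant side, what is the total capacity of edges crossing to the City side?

33

Edges leaving {Plant, Sub1, Bus3, Bus4, Sub4, Bus2}: Sub1→Bus1 (2), Bus3→Bus1 (2), Bus4→Sub3 (8), Sub4→City (12), Bus2→City (9).
Cut capacity = 2 + 2 + 8 + 12 + 9 = 33.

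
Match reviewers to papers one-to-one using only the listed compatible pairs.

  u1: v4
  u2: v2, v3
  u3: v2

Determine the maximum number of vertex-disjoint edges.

Unit-capacity flow: source→left, listed edges, right→sink; max matching = max flow.
Augmenting path u1→v4 (+1); matched 1.
Augmenting path u2→v2 (+1); matched 2.
Augmenting path u3→v2→u2→v3 (+1); matched 3.
No augmenting path remains; maximum matching = 3.
König certificate: {u1, u2, u3} is a vertex cover of size 3 (every listed pair touches it), so no matching can be larger.

3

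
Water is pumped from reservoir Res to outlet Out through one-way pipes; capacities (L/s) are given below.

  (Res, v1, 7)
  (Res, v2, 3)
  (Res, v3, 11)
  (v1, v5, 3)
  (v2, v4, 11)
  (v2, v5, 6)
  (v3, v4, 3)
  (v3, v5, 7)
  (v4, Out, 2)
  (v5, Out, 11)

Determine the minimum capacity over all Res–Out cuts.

Augment Res→v1→v5→Out: bottleneck 3, flow now 3.
Augment Res→v2→v4→Out: bottleneck 2, flow now 5.
Augment Res→v2→v5→Out: bottleneck 1, flow now 6.
Augment Res→v3→v5→Out: bottleneck 7, flow now 13.
No augmenting path remains; maximum flow = 13.
By max-flow min-cut, the minimum cut capacity equals the max flow.
In the residual graph, reachable from Res: {Res, v1, v2, v3, v4, v5}.
Min-cut edges: v4→Out (2), v5→Out (11); capacity 2 + 11 = 13.

13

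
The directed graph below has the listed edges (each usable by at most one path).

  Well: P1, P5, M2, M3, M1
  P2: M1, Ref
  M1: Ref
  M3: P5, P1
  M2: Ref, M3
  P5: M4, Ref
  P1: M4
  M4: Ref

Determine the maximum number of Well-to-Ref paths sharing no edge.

4

Assign every edge capacity 1; by Menger, the answer equals the max flow.
Path Well→M2→Ref (+1); total 1.
Path Well→P5→Ref (+1); total 2.
Path Well→M1→Ref (+1); total 3.
Path Well→P1→M4→Ref (+1); total 4.
No residual Well→Ref path; max flow = 4.
Certifying cut of size 4: {M4→Ref, P5→Ref, Well→M1, Well→M2}.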